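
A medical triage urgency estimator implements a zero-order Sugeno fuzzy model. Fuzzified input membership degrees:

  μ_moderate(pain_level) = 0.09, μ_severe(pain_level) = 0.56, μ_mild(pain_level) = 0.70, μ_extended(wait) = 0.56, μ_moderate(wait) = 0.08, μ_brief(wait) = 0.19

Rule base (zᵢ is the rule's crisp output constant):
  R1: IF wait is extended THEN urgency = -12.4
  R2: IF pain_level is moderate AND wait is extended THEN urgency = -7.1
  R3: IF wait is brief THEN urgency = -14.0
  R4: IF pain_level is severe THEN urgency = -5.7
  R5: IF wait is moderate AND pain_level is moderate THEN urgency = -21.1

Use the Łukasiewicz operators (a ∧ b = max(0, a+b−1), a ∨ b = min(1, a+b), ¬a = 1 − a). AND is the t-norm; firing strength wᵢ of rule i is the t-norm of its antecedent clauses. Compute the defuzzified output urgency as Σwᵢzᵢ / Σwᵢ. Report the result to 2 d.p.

R1 (z=-12.4): extended=0.56 → w = 0.56
R2 (z=-7.1): moderate=0.09, extended=0.56; AND[max(0, a+b−1)] → w = 0.00
R3 (z=-14.0): brief=0.19 → w = 0.19
R4 (z=-5.7): severe=0.56 → w = 0.56
R5 (z=-21.1): moderate=0.08, moderate=0.09; AND[max(0, a+b−1)] → w = 0.00
Weighted average = (0.56·-12.4 + 0.00·-7.1 + 0.19·-14.0 + 0.56·-5.7 + 0.00·-21.1) / (0.56 + 0.00 + 0.19 + 0.56 + 0.00)
  = -12.7960 / 1.3100 = -9.77

-9.77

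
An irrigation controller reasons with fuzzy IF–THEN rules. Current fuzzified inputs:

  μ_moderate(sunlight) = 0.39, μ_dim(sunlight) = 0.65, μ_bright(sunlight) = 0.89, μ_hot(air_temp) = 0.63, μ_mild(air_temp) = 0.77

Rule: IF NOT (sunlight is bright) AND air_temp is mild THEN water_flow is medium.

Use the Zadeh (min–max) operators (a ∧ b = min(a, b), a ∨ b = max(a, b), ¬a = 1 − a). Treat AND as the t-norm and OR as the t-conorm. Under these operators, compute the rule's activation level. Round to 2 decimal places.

firing strength: ¬bright=1−0.89=0.11, mild=0.77; AND[min(a, b)] → w = 0.11

0.11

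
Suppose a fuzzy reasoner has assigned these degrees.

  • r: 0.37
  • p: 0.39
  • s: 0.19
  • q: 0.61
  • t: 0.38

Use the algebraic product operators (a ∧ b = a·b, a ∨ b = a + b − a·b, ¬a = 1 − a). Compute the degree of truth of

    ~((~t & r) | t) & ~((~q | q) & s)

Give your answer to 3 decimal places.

~t = 1 − 0.3800 = 0.6200
~t & r = a·b on (0.6200, 0.3700) = 0.2294
(~t & r) | t = a + b − a·b on (0.2294, 0.3800) = 0.5222
~((~t & r) | t) = 1 − 0.5222 = 0.4778
~q = 1 − 0.6100 = 0.3900
~q | q = a + b − a·b on (0.3900, 0.6100) = 0.7621
(~q | q) & s = a·b on (0.7621, 0.1900) = 0.1448
~((~q | q) & s) = 1 − 0.1448 = 0.8552
~((~t & r) | t) & ~((~q | q) & s) = a·b on (0.4778, 0.8552) = 0.4086

0.409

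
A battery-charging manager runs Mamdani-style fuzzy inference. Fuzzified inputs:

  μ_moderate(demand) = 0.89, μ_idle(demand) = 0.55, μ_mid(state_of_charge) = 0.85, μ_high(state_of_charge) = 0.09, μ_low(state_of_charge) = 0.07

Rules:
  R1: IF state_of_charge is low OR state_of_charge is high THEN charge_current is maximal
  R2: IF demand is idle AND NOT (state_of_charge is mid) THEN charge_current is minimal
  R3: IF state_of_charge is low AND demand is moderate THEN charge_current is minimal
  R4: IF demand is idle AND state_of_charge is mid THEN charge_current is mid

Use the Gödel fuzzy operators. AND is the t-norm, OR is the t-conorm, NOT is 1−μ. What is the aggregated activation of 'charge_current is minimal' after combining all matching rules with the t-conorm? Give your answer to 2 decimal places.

R1: low=0.07, high=0.09; OR[max(a, b)] → w = 0.09
R2: idle=0.55, ¬mid=1−0.85=0.15; AND[min(a, b)] → w = 0.15
R3: low=0.07, moderate=0.89; AND[min(a, b)] → w = 0.07
R4: idle=0.55, mid=0.85; AND[min(a, b)] → w = 0.55
Rules with consequent 'minimal': {R2, R3} → strengths 0.15, 0.07
Aggregate via t-conorm [max(a, b)]: 0.15

0.15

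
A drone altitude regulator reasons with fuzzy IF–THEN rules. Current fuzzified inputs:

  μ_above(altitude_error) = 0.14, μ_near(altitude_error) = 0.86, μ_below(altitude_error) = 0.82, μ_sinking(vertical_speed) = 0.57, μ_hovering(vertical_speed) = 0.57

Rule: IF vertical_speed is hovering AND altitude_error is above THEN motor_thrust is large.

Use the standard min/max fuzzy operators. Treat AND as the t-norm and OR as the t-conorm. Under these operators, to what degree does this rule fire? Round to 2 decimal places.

0.14

firing strength: hovering=0.57, above=0.14; AND[min(a, b)] → w = 0.14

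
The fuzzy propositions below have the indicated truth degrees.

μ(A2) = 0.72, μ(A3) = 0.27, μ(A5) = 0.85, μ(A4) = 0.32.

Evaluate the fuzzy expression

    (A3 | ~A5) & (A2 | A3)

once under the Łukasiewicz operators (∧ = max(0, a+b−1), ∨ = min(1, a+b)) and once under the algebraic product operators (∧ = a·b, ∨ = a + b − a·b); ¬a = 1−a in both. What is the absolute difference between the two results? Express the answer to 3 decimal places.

0.108

Under Łukasiewicz:
  ~A5 = 1 − 0.85 = 0.15
  A3 | ~A5 = min(1, a+b) on (0.27, 0.15) = 0.42
  A2 | A3 = min(1, a+b) on (0.72, 0.27) = 0.99
  (A3 | ~A5) & (A2 | A3) = max(0, a+b−1) on (0.42, 0.99) = 0.41
  → value = 0.4100
Under algebraic product:
  ~A5 = 1 − 0.8500 = 0.1500
  A3 | ~A5 = a + b − a·b on (0.2700, 0.1500) = 0.3795
  A2 | A3 = a + b − a·b on (0.7200, 0.2700) = 0.7956
  (A3 | ~A5) & (A2 | A3) = a·b on (0.3795, 0.7956) = 0.3019
  → value = 0.3019
|0.4100 − 0.3019| = 0.108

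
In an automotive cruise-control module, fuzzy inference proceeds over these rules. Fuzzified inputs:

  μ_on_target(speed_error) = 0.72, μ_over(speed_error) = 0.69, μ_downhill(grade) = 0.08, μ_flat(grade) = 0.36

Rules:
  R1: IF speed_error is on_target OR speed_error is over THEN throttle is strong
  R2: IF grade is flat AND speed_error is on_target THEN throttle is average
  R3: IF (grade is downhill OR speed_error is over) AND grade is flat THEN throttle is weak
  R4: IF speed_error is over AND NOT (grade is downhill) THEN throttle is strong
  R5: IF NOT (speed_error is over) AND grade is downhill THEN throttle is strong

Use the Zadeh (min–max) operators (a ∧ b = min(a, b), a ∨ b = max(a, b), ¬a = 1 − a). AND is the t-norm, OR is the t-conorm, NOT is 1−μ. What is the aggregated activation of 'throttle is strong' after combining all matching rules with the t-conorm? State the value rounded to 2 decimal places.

0.72

R1: on_target=0.72, over=0.69; OR[max(a, b)] → w = 0.72
R2: flat=0.36, on_target=0.72; AND[min(a, b)] → w = 0.36
R3: (downhill=0.08 OR over=0.69) = 0.69; AND[min(a, b)] with flat=0.36 → w = 0.36
R4: over=0.69, ¬downhill=1−0.08=0.92; AND[min(a, b)] → w = 0.69
R5: ¬over=1−0.69=0.31, downhill=0.08; AND[min(a, b)] → w = 0.08
Rules with consequent 'strong': {R1, R4, R5} → strengths 0.72, 0.69, 0.08
Aggregate via t-conorm [max(a, b)]: 0.72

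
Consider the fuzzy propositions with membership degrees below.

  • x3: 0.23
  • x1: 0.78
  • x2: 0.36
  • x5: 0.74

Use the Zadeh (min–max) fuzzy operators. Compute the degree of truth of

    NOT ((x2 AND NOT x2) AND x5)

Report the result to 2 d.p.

NOT x2 = 1 − 0.36 = 0.64
x2 AND NOT x2 = min(a, b) on (0.36, 0.64) = 0.36
(x2 AND NOT x2) AND x5 = min(a, b) on (0.36, 0.74) = 0.36
NOT ((x2 AND NOT x2) AND x5) = 1 − 0.36 = 0.64

0.64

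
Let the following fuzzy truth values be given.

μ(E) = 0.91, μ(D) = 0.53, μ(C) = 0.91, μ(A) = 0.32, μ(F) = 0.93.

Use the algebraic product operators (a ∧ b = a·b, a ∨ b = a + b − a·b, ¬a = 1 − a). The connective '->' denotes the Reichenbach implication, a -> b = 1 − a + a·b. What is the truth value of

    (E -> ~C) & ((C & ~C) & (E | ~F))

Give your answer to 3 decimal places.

~C = 1 − 0.9100 = 0.0900
E -> ~C  [Reichenbach: 1 − a + a·b] with a=0.9100, b=0.0900 → 0.1719
~C = 1 − 0.9100 = 0.0900
C & ~C = a·b on (0.9100, 0.0900) = 0.0819
~F = 1 − 0.9300 = 0.0700
E | ~F = a + b − a·b on (0.9100, 0.0700) = 0.9163
(C & ~C) & (E | ~F) = a·b on (0.0819, 0.9163) = 0.0750
(E -> ~C) & ((C & ~C) & (E | ~F)) = a·b on (0.1719, 0.0750) = 0.0129

0.013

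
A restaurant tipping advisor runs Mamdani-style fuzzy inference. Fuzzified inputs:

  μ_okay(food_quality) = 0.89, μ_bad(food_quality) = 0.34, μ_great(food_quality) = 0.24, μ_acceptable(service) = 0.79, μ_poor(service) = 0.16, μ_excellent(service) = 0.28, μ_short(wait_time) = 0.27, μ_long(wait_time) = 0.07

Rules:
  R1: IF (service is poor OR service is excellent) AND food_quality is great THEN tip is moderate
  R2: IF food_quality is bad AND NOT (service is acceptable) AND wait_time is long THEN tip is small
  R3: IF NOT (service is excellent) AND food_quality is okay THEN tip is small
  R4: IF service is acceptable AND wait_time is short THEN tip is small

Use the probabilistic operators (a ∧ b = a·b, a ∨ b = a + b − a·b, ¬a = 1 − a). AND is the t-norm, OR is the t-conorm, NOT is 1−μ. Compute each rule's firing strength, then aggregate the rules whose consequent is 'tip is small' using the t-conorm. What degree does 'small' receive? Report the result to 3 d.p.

R1: (poor=0.16 OR excellent=0.28) = 0.3952; AND[a·b] with great=0.24 → w = 0.0948
R2: bad=0.34, ¬acceptable=1−0.79=0.21, long=0.07; AND[a·b] → w = 0.0050
R3: ¬excellent=1−0.28=0.72, okay=0.89; AND[a·b] → w = 0.6408
R4: acceptable=0.79, short=0.27; AND[a·b] → w = 0.2133
Rules with consequent 'small': {R2, R3, R4} → strengths 0.0050, 0.6408, 0.2133
Aggregate via t-conorm [a + b − a·b]: 0.7188

0.719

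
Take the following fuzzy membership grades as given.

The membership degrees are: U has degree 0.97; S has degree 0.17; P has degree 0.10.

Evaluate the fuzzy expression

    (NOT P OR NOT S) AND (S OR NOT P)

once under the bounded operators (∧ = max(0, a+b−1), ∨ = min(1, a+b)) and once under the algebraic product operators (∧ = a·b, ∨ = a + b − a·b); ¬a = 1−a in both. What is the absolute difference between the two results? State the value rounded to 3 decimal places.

Under bounded:
  NOT P = 1 − 0.10 = 0.90
  NOT S = 1 − 0.17 = 0.83
  NOT P OR NOT S = min(1, a+b) on (0.90, 0.83) = 1.00
  NOT P = 1 − 0.10 = 0.90
  S OR NOT P = min(1, a+b) on (0.17, 0.90) = 1.00
  (NOT P OR NOT S) AND (S OR NOT P) = max(0, a+b−1) on (1.00, 1.00) = 1.00
  → value = 1.0000
Under algebraic product:
  NOT P = 1 − 0.1000 = 0.9000
  NOT S = 1 − 0.1700 = 0.8300
  NOT P OR NOT S = a + b − a·b on (0.9000, 0.8300) = 0.9830
  NOT P = 1 − 0.1000 = 0.9000
  S OR NOT P = a + b − a·b on (0.1700, 0.9000) = 0.9170
  (NOT P OR NOT S) AND (S OR NOT P) = a·b on (0.9830, 0.9170) = 0.9014
  → value = 0.9014
|1.0000 − 0.9014| = 0.099

0.099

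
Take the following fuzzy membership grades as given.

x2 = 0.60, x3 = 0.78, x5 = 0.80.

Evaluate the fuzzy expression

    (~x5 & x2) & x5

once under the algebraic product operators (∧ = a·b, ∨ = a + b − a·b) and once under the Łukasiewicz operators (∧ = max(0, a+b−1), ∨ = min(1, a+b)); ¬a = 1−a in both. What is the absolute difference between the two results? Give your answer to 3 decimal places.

0.096

Under algebraic product:
  ~x5 = 1 − 0.8000 = 0.2000
  ~x5 & x2 = a·b on (0.2000, 0.6000) = 0.1200
  (~x5 & x2) & x5 = a·b on (0.1200, 0.8000) = 0.0960
  → value = 0.0960
Under Łukasiewicz:
  ~x5 = 1 − 0.80 = 0.20
  ~x5 & x2 = max(0, a+b−1) on (0.20, 0.60) = 0.00
  (~x5 & x2) & x5 = max(0, a+b−1) on (0.00, 0.80) = 0.00
  → value = 0.0000
|0.0960 − 0.0000| = 0.096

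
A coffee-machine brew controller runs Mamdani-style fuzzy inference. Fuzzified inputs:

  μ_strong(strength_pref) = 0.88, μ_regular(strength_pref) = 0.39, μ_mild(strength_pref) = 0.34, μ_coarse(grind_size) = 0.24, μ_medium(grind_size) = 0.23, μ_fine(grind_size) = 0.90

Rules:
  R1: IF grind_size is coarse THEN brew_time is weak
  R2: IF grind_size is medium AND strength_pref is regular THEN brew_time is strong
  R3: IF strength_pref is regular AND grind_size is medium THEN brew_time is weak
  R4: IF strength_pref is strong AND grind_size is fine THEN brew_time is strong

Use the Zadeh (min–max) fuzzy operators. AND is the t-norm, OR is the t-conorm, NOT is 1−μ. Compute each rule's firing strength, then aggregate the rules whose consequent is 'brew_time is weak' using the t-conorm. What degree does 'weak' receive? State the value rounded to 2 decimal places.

R1: coarse=0.24 → w = 0.24
R2: medium=0.23, regular=0.39; AND[min(a, b)] → w = 0.23
R3: regular=0.39, medium=0.23; AND[min(a, b)] → w = 0.23
R4: strong=0.88, fine=0.90; AND[min(a, b)] → w = 0.88
Rules with consequent 'weak': {R1, R3} → strengths 0.24, 0.23
Aggregate via t-conorm [max(a, b)]: 0.24

0.24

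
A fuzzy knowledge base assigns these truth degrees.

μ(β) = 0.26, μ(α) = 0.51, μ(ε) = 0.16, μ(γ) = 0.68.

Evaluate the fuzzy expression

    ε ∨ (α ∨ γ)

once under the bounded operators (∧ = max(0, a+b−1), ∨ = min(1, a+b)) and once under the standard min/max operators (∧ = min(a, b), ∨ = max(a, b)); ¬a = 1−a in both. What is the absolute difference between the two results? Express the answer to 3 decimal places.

Under bounded:
  α ∨ γ = min(1, a+b) on (0.51, 0.68) = 1.00
  ε ∨ (α ∨ γ) = min(1, a+b) on (0.16, 1.00) = 1.00
  → value = 1.0000
Under standard min/max:
  α ∨ γ = max(a, b) on (0.51, 0.68) = 0.68
  ε ∨ (α ∨ γ) = max(a, b) on (0.16, 0.68) = 0.68
  → value = 0.6800
|1.0000 − 0.6800| = 0.320

0.320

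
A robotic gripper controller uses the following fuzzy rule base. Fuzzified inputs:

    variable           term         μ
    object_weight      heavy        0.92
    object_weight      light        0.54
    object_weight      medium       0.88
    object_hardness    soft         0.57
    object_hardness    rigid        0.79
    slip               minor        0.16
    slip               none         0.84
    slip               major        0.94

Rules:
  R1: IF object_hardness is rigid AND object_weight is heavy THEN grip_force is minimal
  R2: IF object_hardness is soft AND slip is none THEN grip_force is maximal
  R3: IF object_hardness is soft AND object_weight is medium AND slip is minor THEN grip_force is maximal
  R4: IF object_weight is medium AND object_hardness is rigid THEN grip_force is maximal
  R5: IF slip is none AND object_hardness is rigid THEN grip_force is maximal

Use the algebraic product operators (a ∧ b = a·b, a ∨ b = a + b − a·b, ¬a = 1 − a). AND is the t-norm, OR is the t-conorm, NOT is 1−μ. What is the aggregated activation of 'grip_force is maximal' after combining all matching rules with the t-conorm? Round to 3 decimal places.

0.951

R1: rigid=0.79, heavy=0.92; AND[a·b] → w = 0.7268
R2: soft=0.57, none=0.84; AND[a·b] → w = 0.4788
R3: soft=0.57, medium=0.88, minor=0.16; AND[a·b] → w = 0.0803
R4: medium=0.88, rigid=0.79; AND[a·b] → w = 0.6952
R5: none=0.84, rigid=0.79; AND[a·b] → w = 0.6636
Rules with consequent 'maximal': {R2, R3, R4, R5} → strengths 0.4788, 0.0803, 0.6952, 0.6636
Aggregate via t-conorm [a + b − a·b]: 0.9508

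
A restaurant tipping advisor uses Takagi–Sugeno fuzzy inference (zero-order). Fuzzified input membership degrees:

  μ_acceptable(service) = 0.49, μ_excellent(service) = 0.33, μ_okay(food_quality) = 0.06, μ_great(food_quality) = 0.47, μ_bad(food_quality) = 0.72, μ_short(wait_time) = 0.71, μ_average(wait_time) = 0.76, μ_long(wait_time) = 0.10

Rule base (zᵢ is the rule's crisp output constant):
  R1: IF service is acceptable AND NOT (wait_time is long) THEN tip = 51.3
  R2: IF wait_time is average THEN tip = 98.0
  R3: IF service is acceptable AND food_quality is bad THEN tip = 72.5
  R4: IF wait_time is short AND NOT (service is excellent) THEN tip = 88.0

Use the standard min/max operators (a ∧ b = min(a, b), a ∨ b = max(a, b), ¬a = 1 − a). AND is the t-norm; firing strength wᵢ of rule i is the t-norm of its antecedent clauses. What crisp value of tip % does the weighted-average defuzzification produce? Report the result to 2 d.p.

80.54

R1 (z=51.3): acceptable=0.49, ¬long=1−0.10=0.90; AND[min(a, b)] → w = 0.49
R2 (z=98.0): average=0.76 → w = 0.76
R3 (z=72.5): acceptable=0.49, bad=0.72; AND[min(a, b)] → w = 0.49
R4 (z=88.0): short=0.71, ¬excellent=1−0.33=0.67; AND[min(a, b)] → w = 0.67
Weighted average = (0.49·51.3 + 0.76·98.0 + 0.49·72.5 + 0.67·88.0) / (0.49 + 0.76 + 0.49 + 0.67)
  = 194.1020 / 2.4100 = 80.54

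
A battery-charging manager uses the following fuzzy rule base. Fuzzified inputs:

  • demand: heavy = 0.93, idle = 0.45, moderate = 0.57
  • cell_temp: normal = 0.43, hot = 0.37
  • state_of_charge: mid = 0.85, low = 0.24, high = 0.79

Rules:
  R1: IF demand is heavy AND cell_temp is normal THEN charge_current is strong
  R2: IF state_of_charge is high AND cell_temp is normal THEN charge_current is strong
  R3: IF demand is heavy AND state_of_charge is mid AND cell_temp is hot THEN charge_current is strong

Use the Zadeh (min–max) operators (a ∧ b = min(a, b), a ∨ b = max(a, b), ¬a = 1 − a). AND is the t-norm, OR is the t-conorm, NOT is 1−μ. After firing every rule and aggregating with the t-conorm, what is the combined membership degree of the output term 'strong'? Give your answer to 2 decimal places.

0.43

R1: heavy=0.93, normal=0.43; AND[min(a, b)] → w = 0.43
R2: high=0.79, normal=0.43; AND[min(a, b)] → w = 0.43
R3: heavy=0.93, mid=0.85, hot=0.37; AND[min(a, b)] → w = 0.37
Rules with consequent 'strong': {R1, R2, R3} → strengths 0.43, 0.43, 0.37
Aggregate via t-conorm [max(a, b)]: 0.43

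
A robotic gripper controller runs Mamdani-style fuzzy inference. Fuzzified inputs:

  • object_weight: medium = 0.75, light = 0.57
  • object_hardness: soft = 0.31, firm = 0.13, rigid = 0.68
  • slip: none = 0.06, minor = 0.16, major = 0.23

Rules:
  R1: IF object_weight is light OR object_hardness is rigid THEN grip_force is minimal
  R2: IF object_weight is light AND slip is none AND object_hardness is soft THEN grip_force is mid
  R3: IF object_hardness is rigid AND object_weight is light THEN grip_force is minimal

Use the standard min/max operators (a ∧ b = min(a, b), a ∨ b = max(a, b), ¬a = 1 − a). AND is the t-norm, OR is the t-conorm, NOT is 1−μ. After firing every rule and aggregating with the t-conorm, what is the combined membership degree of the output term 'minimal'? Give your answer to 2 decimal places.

0.68

R1: light=0.57, rigid=0.68; OR[max(a, b)] → w = 0.68
R2: light=0.57, none=0.06, soft=0.31; AND[min(a, b)] → w = 0.06
R3: rigid=0.68, light=0.57; AND[min(a, b)] → w = 0.57
Rules with consequent 'minimal': {R1, R3} → strengths 0.68, 0.57
Aggregate via t-conorm [max(a, b)]: 0.68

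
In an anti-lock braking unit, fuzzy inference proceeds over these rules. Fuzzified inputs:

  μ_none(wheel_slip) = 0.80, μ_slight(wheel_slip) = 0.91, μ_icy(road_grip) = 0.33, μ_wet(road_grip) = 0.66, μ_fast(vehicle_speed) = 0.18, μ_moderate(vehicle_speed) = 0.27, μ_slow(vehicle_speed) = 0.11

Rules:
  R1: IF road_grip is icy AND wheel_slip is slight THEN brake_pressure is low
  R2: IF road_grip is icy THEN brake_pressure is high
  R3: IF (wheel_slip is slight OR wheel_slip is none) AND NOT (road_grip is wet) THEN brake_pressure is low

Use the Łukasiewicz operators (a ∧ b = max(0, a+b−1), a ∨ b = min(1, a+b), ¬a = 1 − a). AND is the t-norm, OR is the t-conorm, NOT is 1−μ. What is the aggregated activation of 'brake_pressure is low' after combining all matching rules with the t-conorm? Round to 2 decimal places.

R1: icy=0.33, slight=0.91; AND[max(0, a+b−1)] → w = 0.24
R2: icy=0.33 → w = 0.33
R3: (slight=0.91 OR none=0.80) = 1.00; AND[max(0, a+b−1)] with ¬wet=1−0.66=0.34 → w = 0.34
Rules with consequent 'low': {R1, R3} → strengths 0.24, 0.34
Aggregate via t-conorm [min(1, a+b)]: 0.58

0.58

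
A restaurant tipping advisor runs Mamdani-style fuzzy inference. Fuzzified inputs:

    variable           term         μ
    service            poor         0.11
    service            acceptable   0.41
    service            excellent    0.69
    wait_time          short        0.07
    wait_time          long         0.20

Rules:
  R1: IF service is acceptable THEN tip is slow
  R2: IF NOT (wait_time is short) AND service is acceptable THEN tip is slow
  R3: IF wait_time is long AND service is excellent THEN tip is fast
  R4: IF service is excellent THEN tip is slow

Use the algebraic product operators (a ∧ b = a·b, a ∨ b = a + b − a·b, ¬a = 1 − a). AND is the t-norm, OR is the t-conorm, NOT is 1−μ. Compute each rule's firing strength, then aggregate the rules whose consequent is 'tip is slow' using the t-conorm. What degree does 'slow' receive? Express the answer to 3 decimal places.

0.887

R1: acceptable=0.41 → w = 0.4100
R2: ¬short=1−0.07=0.93, acceptable=0.41; AND[a·b] → w = 0.3813
R3: long=0.20, excellent=0.69; AND[a·b] → w = 0.1380
R4: excellent=0.69 → w = 0.6900
Rules with consequent 'slow': {R1, R2, R4} → strengths 0.4100, 0.3813, 0.6900
Aggregate via t-conorm [a + b − a·b]: 0.8868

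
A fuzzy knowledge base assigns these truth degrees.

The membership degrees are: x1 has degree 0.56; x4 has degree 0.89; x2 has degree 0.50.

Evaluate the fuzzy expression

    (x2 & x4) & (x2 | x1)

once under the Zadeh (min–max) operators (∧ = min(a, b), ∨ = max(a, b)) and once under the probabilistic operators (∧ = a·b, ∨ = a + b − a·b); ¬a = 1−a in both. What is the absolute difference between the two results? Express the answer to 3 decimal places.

Under Zadeh (min–max):
  x2 & x4 = min(a, b) on (0.50, 0.89) = 0.50
  x2 | x1 = max(a, b) on (0.50, 0.56) = 0.56
  (x2 & x4) & (x2 | x1) = min(a, b) on (0.50, 0.56) = 0.50
  → value = 0.5000
Under probabilistic:
  x2 & x4 = a·b on (0.5000, 0.8900) = 0.4450
  x2 | x1 = a + b − a·b on (0.5000, 0.5600) = 0.7800
  (x2 & x4) & (x2 | x1) = a·b on (0.4450, 0.7800) = 0.3471
  → value = 0.3471
|0.5000 − 0.3471| = 0.153

0.153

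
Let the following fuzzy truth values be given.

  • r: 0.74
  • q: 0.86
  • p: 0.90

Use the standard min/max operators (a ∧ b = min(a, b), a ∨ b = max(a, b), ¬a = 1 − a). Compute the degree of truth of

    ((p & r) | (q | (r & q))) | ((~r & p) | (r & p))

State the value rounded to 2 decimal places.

p & r = min(a, b) on (0.90, 0.74) = 0.74
r & q = min(a, b) on (0.74, 0.86) = 0.74
q | (r & q) = max(a, b) on (0.86, 0.74) = 0.86
(p & r) | (q | (r & q)) = max(a, b) on (0.74, 0.86) = 0.86
~r = 1 − 0.74 = 0.26
~r & p = min(a, b) on (0.26, 0.90) = 0.26
r & p = min(a, b) on (0.74, 0.90) = 0.74
(~r & p) | (r & p) = max(a, b) on (0.26, 0.74) = 0.74
((p & r) | (q | (r & q))) | ((~r & p) | (r & p)) = max(a, b) on (0.86, 0.74) = 0.86

0.86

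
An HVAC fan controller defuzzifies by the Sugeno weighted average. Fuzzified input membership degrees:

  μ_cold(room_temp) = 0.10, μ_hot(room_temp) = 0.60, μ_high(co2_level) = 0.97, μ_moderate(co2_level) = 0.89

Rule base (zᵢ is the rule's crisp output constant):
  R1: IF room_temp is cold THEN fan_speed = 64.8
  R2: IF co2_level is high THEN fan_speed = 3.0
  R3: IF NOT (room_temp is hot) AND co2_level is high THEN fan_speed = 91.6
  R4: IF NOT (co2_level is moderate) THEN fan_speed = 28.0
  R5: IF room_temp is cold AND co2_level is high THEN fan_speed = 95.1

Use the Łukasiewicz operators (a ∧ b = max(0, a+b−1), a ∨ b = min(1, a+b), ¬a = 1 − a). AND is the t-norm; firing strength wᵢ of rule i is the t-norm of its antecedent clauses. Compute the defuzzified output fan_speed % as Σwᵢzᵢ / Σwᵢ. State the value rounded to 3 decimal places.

32.728

R1 (z=64.8): cold=0.10 → w = 0.10
R2 (z=3.0): high=0.97 → w = 0.97
R3 (z=91.6): ¬hot=1−0.60=0.40, high=0.97; AND[max(0, a+b−1)] → w = 0.37
R4 (z=28.0): ¬moderate=1−0.89=0.11 → w = 0.11
R5 (z=95.1): cold=0.10, high=0.97; AND[max(0, a+b−1)] → w = 0.07
Weighted average = (0.10·64.8 + 0.97·3.0 + 0.37·91.6 + 0.11·28.0 + 0.07·95.1) / (0.10 + 0.97 + 0.37 + 0.11 + 0.07)
  = 53.0190 / 1.6200 = 32.728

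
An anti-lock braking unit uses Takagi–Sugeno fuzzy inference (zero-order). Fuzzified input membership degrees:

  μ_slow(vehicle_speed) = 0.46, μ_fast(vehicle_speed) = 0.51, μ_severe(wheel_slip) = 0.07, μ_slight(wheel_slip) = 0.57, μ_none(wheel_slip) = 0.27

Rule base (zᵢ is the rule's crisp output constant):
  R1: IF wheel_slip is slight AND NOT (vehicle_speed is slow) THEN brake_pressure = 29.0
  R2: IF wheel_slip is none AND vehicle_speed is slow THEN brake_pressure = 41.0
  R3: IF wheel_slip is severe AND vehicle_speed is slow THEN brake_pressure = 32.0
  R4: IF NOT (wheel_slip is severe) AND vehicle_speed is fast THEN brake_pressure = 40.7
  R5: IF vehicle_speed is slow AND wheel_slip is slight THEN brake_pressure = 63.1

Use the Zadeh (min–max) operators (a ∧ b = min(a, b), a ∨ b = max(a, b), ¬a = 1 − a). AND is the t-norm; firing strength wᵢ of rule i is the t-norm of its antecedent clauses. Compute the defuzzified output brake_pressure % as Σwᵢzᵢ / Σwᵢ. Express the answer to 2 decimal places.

R1 (z=29.0): slight=0.57, ¬slow=1−0.46=0.54; AND[min(a, b)] → w = 0.54
R2 (z=41.0): none=0.27, slow=0.46; AND[min(a, b)] → w = 0.27
R3 (z=32.0): severe=0.07, slow=0.46; AND[min(a, b)] → w = 0.07
R4 (z=40.7): ¬severe=1−0.07=0.93, fast=0.51; AND[min(a, b)] → w = 0.51
R5 (z=63.1): slow=0.46, slight=0.57; AND[min(a, b)] → w = 0.46
Weighted average = (0.54·29.0 + 0.27·41.0 + 0.07·32.0 + 0.51·40.7 + 0.46·63.1) / (0.54 + 0.27 + 0.07 + 0.51 + 0.46)
  = 78.7530 / 1.8500 = 42.57

42.57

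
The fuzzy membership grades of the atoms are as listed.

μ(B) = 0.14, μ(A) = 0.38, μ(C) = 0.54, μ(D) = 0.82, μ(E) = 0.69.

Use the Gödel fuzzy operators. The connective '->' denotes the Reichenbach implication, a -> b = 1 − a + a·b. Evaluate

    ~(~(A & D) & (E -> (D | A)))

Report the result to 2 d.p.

A & D = min(a, b) on (0.38, 0.82) = 0.38
~(A & D) = 1 − 0.38 = 0.62
D | A = max(a, b) on (0.82, 0.38) = 0.82
E -> (D | A)  [Reichenbach: 1 − a + a·b] with a=0.69, b=0.82 → 0.88
~(A & D) & (E -> (D | A)) = min(a, b) on (0.62, 0.88) = 0.62
~(~(A & D) & (E -> (D | A))) = 1 − 0.62 = 0.38

0.38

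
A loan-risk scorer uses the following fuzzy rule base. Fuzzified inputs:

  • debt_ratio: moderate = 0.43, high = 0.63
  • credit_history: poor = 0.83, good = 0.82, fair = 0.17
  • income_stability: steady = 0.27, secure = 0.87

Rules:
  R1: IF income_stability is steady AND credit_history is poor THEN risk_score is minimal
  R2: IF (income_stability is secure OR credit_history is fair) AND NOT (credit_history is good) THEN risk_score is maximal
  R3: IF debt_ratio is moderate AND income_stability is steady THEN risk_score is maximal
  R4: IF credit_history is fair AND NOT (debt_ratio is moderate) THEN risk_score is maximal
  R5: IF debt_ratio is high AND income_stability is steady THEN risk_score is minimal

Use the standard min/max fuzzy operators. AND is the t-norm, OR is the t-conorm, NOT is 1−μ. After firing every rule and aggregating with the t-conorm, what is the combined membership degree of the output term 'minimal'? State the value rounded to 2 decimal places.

R1: steady=0.27, poor=0.83; AND[min(a, b)] → w = 0.27
R2: (secure=0.87 OR fair=0.17) = 0.87; AND[min(a, b)] with ¬good=1−0.82=0.18 → w = 0.18
R3: moderate=0.43, steady=0.27; AND[min(a, b)] → w = 0.27
R4: fair=0.17, ¬moderate=1−0.43=0.57; AND[min(a, b)] → w = 0.17
R5: high=0.63, steady=0.27; AND[min(a, b)] → w = 0.27
Rules with consequent 'minimal': {R1, R5} → strengths 0.27, 0.27
Aggregate via t-conorm [max(a, b)]: 0.27

0.27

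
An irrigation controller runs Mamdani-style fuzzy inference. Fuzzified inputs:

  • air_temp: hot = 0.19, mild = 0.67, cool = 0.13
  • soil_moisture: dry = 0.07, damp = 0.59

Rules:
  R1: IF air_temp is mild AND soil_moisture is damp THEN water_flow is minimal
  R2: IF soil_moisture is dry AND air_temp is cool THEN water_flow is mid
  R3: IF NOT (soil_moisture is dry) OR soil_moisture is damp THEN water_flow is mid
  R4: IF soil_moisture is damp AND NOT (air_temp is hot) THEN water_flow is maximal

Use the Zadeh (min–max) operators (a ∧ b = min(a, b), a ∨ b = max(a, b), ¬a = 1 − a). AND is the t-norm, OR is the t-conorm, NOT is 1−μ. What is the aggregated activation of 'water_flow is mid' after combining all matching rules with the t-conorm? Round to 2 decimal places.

R1: mild=0.67, damp=0.59; AND[min(a, b)] → w = 0.59
R2: dry=0.07, cool=0.13; AND[min(a, b)] → w = 0.07
R3: ¬dry=1−0.07=0.93, damp=0.59; OR[max(a, b)] → w = 0.93
R4: damp=0.59, ¬hot=1−0.19=0.81; AND[min(a, b)] → w = 0.59
Rules with consequent 'mid': {R2, R3} → strengths 0.07, 0.93
Aggregate via t-conorm [max(a, b)]: 0.93

0.93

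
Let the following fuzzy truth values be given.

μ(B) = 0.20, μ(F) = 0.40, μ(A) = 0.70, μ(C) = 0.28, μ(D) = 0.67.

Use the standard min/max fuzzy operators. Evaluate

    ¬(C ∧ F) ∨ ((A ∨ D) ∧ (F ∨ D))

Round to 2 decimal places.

0.72

C ∧ F = min(a, b) on (0.28, 0.40) = 0.28
¬(C ∧ F) = 1 − 0.28 = 0.72
A ∨ D = max(a, b) on (0.70, 0.67) = 0.70
F ∨ D = max(a, b) on (0.40, 0.67) = 0.67
(A ∨ D) ∧ (F ∨ D) = min(a, b) on (0.70, 0.67) = 0.67
¬(C ∧ F) ∨ ((A ∨ D) ∧ (F ∨ D)) = max(a, b) on (0.72, 0.67) = 0.72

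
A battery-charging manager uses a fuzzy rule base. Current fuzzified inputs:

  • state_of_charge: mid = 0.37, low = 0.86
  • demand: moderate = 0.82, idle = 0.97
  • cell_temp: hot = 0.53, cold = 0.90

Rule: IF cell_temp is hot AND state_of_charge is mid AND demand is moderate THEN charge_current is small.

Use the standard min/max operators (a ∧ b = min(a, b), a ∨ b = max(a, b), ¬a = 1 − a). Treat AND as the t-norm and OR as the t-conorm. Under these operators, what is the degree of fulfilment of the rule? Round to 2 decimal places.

firing strength: hot=0.53, mid=0.37, moderate=0.82; AND[min(a, b)] → w = 0.37

0.37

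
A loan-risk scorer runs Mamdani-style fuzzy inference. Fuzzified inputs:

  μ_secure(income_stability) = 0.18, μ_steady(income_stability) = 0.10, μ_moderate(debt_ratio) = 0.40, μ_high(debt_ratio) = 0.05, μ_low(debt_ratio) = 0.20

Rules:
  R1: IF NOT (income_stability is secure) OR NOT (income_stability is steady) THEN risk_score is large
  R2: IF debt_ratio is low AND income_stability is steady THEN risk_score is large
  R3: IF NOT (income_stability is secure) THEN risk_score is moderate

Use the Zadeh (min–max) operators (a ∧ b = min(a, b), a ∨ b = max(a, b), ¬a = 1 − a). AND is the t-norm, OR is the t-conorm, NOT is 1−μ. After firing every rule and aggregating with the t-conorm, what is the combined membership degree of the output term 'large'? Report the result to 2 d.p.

R1: ¬secure=1−0.18=0.82, ¬steady=1−0.10=0.90; OR[max(a, b)] → w = 0.90
R2: low=0.20, steady=0.10; AND[min(a, b)] → w = 0.10
R3: ¬secure=1−0.18=0.82 → w = 0.82
Rules with consequent 'large': {R1, R2} → strengths 0.90, 0.10
Aggregate via t-conorm [max(a, b)]: 0.90

0.90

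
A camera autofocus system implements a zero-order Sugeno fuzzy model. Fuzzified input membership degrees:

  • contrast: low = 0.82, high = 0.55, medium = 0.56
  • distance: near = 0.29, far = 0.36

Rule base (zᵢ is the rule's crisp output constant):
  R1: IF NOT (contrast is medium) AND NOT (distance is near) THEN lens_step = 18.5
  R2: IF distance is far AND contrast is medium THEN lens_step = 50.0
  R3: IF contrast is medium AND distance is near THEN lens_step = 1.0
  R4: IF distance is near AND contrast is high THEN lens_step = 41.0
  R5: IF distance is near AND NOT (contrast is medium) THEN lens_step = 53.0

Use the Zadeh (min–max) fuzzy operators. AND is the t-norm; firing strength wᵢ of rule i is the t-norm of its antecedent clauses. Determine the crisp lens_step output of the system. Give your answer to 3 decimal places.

R1 (z=18.5): ¬medium=1−0.56=0.44, ¬near=1−0.29=0.71; AND[min(a, b)] → w = 0.44
R2 (z=50.0): far=0.36, medium=0.56; AND[min(a, b)] → w = 0.36
R3 (z=1.0): medium=0.56, near=0.29; AND[min(a, b)] → w = 0.29
R4 (z=41.0): near=0.29, high=0.55; AND[min(a, b)] → w = 0.29
R5 (z=53.0): near=0.29, ¬medium=1−0.56=0.44; AND[min(a, b)] → w = 0.29
Weighted average = (0.44·18.5 + 0.36·50.0 + 0.29·1.0 + 0.29·41.0 + 0.29·53.0) / (0.44 + 0.36 + 0.29 + 0.29 + 0.29)
  = 53.6900 / 1.6700 = 32.150

32.150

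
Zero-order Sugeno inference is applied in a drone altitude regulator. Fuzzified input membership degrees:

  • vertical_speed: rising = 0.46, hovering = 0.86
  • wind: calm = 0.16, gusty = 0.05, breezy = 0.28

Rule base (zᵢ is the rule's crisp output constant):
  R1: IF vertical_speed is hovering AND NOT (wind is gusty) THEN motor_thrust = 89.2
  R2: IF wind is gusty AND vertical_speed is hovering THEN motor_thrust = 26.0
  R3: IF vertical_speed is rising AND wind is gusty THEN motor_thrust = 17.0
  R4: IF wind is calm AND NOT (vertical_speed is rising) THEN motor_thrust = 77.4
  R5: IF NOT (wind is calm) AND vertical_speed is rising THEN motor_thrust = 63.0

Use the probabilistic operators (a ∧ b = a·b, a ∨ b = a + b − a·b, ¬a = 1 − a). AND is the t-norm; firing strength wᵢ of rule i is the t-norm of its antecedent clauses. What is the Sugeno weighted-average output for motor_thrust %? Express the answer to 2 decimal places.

77.75

R1 (z=89.2): hovering=0.86, ¬gusty=1−0.05=0.95; AND[a·b] → w = 0.8170
R2 (z=26.0): gusty=0.05, hovering=0.86; AND[a·b] → w = 0.0430
R3 (z=17.0): rising=0.46, gusty=0.05; AND[a·b] → w = 0.0230
R4 (z=77.4): calm=0.16, ¬rising=1−0.46=0.54; AND[a·b] → w = 0.0864
R5 (z=63.0): ¬calm=1−0.16=0.84, rising=0.46; AND[a·b] → w = 0.3864
Weighted average = (0.8170·89.2 + 0.0430·26.0 + 0.0230·17.0 + 0.0864·77.4 + 0.3864·63.0) / (0.8170 + 0.0430 + 0.0230 + 0.0864 + 0.3864)
  = 105.4160 / 1.3558 = 77.75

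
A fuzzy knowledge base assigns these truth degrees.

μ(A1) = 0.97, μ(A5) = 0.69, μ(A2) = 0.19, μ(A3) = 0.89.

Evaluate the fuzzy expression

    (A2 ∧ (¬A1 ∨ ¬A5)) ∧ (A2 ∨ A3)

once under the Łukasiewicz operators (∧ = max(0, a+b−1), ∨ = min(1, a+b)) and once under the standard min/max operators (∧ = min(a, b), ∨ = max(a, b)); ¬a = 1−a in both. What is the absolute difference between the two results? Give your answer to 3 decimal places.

Under Łukasiewicz:
  ¬A1 = 1 − 0.97 = 0.03
  ¬A5 = 1 − 0.69 = 0.31
  ¬A1 ∨ ¬A5 = min(1, a+b) on (0.03, 0.31) = 0.34
  A2 ∧ (¬A1 ∨ ¬A5) = max(0, a+b−1) on (0.19, 0.34) = 0.00
  A2 ∨ A3 = min(1, a+b) on (0.19, 0.89) = 1.00
  (A2 ∧ (¬A1 ∨ ¬A5)) ∧ (A2 ∨ A3) = max(0, a+b−1) on (0.00, 1.00) = 0.00
  → value = 0.0000
Under standard min/max:
  ¬A1 = 1 − 0.97 = 0.03
  ¬A5 = 1 − 0.69 = 0.31
  ¬A1 ∨ ¬A5 = max(a, b) on (0.03, 0.31) = 0.31
  A2 ∧ (¬A1 ∨ ¬A5) = min(a, b) on (0.19, 0.31) = 0.19
  A2 ∨ A3 = max(a, b) on (0.19, 0.89) = 0.89
  (A2 ∧ (¬A1 ∨ ¬A5)) ∧ (A2 ∨ A3) = min(a, b) on (0.19, 0.89) = 0.19
  → value = 0.1900
|0.0000 − 0.1900| = 0.190

0.190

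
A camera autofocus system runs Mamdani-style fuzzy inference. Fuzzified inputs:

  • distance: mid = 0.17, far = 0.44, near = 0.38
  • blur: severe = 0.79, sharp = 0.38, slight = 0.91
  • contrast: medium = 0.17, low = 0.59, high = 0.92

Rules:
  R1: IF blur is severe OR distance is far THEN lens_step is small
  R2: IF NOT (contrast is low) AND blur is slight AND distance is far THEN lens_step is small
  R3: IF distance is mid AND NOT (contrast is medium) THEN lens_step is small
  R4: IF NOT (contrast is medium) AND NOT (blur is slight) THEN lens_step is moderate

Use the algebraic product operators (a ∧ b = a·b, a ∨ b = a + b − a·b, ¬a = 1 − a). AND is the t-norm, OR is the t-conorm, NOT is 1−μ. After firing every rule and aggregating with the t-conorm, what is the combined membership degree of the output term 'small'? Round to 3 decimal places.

R1: severe=0.79, far=0.44; OR[a + b − a·b] → w = 0.8824
R2: ¬low=1−0.59=0.41, slight=0.91, far=0.44; AND[a·b] → w = 0.1642
R3: mid=0.17, ¬medium=1−0.17=0.83; AND[a·b] → w = 0.1411
R4: ¬medium=1−0.17=0.83, ¬slight=1−0.91=0.09; AND[a·b] → w = 0.0747
Rules with consequent 'small': {R1, R2, R3} → strengths 0.8824, 0.1642, 0.1411
Aggregate via t-conorm [a + b − a·b]: 0.9156

0.916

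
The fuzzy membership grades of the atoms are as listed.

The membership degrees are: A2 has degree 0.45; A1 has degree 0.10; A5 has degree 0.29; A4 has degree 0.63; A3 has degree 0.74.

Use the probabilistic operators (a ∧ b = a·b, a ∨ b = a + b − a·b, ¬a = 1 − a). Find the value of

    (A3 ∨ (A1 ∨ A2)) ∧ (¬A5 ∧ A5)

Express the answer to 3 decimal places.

0.179

A1 ∨ A2 = a + b − a·b on (0.1000, 0.4500) = 0.5050
A3 ∨ (A1 ∨ A2) = a + b − a·b on (0.7400, 0.5050) = 0.8713
¬A5 = 1 − 0.2900 = 0.7100
¬A5 ∧ A5 = a·b on (0.7100, 0.2900) = 0.2059
(A3 ∨ (A1 ∨ A2)) ∧ (¬A5 ∧ A5) = a·b on (0.8713, 0.2059) = 0.1794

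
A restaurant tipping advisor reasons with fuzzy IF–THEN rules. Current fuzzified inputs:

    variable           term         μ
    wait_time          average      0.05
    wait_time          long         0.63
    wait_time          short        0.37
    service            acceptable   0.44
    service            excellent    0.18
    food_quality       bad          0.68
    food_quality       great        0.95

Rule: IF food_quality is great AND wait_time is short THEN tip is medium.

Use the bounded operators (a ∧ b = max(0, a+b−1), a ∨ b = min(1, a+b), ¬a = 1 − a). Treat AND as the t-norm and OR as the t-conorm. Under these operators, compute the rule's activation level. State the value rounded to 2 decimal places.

firing strength: great=0.95, short=0.37; AND[max(0, a+b−1)] → w = 0.32

0.32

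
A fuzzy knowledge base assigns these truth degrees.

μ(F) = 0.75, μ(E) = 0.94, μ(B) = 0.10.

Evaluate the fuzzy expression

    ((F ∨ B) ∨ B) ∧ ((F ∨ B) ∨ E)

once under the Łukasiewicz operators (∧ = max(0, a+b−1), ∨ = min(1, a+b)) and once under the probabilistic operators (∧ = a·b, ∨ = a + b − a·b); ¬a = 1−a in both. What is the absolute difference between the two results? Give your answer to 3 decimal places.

Under Łukasiewicz:
  F ∨ B = min(1, a+b) on (0.75, 0.10) = 0.85
  (F ∨ B) ∨ B = min(1, a+b) on (0.85, 0.10) = 0.95
  F ∨ B = min(1, a+b) on (0.75, 0.10) = 0.85
  (F ∨ B) ∨ E = min(1, a+b) on (0.85, 0.94) = 1.00
  ((F ∨ B) ∨ B) ∧ ((F ∨ B) ∨ E) = max(0, a+b−1) on (0.95, 1.00) = 0.95
  → value = 0.9500
Under probabilistic:
  F ∨ B = a + b − a·b on (0.7500, 0.1000) = 0.7750
  (F ∨ B) ∨ B = a + b − a·b on (0.7750, 0.1000) = 0.7975
  F ∨ B = a + b − a·b on (0.7500, 0.1000) = 0.7750
  (F ∨ B) ∨ E = a + b − a·b on (0.7750, 0.9400) = 0.9865
  ((F ∨ B) ∨ B) ∧ ((F ∨ B) ∨ E) = a·b on (0.7975, 0.9865) = 0.7867
  → value = 0.7867
|0.9500 − 0.7867| = 0.163

0.163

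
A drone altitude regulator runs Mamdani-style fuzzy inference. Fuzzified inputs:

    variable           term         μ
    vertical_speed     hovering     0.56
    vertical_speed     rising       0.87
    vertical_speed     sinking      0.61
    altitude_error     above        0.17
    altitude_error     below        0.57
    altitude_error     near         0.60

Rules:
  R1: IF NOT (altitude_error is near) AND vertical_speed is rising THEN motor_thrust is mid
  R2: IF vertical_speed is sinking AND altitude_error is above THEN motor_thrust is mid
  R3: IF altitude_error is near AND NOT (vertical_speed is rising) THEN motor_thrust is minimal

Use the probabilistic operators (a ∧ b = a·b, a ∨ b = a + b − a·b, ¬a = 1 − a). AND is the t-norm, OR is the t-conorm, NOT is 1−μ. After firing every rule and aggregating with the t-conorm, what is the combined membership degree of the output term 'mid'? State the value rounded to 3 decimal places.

R1: ¬near=1−0.60=0.40, rising=0.87; AND[a·b] → w = 0.3480
R2: sinking=0.61, above=0.17; AND[a·b] → w = 0.1037
R3: near=0.60, ¬rising=1−0.87=0.13; AND[a·b] → w = 0.0780
Rules with consequent 'mid': {R1, R2} → strengths 0.3480, 0.1037
Aggregate via t-conorm [a + b − a·b]: 0.4156

0.416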